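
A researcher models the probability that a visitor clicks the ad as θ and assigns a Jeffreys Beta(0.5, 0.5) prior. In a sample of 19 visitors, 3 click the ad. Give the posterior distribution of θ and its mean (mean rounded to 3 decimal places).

The binomial likelihood is conjugate to the Beta prior: with 3 successes and 16 failures, the posterior is Beta(0.5+3, 0.5+16) = Beta(3.5, 16.5).
E[θ | data] = 3.5/(3.5+16.5) = 0.175.

Posterior: Beta(3.5, 16.5); mean ≈ 0.175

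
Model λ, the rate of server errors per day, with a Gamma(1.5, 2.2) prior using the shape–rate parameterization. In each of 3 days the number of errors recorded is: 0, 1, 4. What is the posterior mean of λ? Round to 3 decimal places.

Total count ∑xᵢ = 5 over n = 3 days.
Gamma is conjugate to the Poisson likelihood: posterior is Gamma(shape = 1.5+5 = 6.5, rate = 2.2+3 = 5.2).
E[λ | data] = 6.5/5.2 = 1.250.

Posterior mean ≈ 1.250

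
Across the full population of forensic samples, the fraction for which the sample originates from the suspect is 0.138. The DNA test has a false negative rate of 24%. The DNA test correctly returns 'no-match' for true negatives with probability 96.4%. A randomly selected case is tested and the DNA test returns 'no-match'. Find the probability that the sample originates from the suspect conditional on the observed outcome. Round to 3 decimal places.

Let H be the event that the sample originates from the suspect. P(H) = 0.138, so P(¬H) = 0.862. With E the 'no-match' result, P(E|H) = 0.24 and P(E|¬H) = 0.964.
P(E) = 0.24·0.138 + 0.964·0.862 = 0.033120 + 0.83097 = 0.86409.
By Bayes' theorem, P(H|E) = 0.033120 / 0.86409 = 0.038.

P(H | E) ≈ 0.038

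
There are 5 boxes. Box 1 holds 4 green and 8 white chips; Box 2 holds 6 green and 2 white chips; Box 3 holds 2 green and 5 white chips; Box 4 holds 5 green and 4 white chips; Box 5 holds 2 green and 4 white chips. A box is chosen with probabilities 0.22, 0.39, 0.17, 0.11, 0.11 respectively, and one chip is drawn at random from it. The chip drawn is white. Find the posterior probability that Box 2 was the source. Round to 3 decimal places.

Tabulate prior·likelihood by source: [1] prior 0.22, lik 0.6667, product 0.1467; [2] prior 0.39, lik 0.25, product 0.09750; [3] prior 0.17, lik 0.7143, product 0.1214; [4] prior 0.11, lik 0.4444, product 0.04889; [5] prior 0.11, lik 0.6667, product 0.07333.
Normalizing constant = 0.48782; the posterior for Box 2 is its product over the sum, 0.09750/0.48782 = 0.200.

Posterior probability ≈ 0.200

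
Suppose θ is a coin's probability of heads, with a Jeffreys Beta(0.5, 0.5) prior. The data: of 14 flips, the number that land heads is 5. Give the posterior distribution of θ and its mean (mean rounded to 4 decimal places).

The binomial likelihood is conjugate to the Beta prior: with 5 successes and 9 failures, the posterior is Beta(0.5+5, 0.5+9) = Beta(5.5, 9.5).
E[θ | data] = 5.5/(5.5+9.5) = 0.3667.

Posterior: Beta(5.5, 9.5); mean ≈ 0.3667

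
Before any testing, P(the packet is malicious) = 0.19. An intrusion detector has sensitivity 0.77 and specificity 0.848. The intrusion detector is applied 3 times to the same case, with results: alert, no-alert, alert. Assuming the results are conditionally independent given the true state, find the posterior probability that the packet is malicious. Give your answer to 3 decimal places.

Posterior P(H) ≈ 0.620

Let H be the event that the packet is malicious; start with P(H) = 0.19. P('alert'|H) = 0.77, P('alert'|¬H) = 0.152.
Update on result 1 ('alert'): P(H) ← 0.77·0.1900 / (0.77·0.1900 + 0.152·0.8100) = 0.14630/0.26942 = 0.5430.
Update on result 2 ('no-alert'): P(H) ← 0.23·0.5430 / (0.23·0.5430 + 0.848·0.4570) = 0.12489/0.51241 = 0.2437.
Update on result 3 ('alert'): P(H) ← 0.77·0.2437 / (0.77·0.2437 + 0.152·0.7563) = 0.18768/0.30263 = 0.6202.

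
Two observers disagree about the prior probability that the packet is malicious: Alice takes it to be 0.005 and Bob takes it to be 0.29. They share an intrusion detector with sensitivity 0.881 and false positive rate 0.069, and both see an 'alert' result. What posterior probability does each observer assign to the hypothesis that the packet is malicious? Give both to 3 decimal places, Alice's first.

Alice: 0.060; Bob: 0.839

The likelihood ratio for an 'alert' result is 0.881/0.069 = 12.768.
Alice: prior odds 0.005/0.995 = 0.0050251; posterior odds 0.064161; posterior probability 0.060.
Bob: prior odds 0.29/0.71 = 0.40845; posterior odds 5.2151; posterior probability 0.839.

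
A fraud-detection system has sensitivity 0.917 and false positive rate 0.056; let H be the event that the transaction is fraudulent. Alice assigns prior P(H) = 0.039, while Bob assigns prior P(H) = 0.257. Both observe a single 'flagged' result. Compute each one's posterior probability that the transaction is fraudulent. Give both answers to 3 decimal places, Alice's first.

Alice: 0.399; Bob: 0.850

P('+'|H) = 0.917, P('+'|¬H) = 0.056.
Alice: numerator 0.917·0.039 = 0.035763; evidence = 0.035763+0.056·0.961 = 0.089579; posterior = 0.399.
Bob: numerator 0.917·0.257 = 0.23567; evidence = 0.23567+0.056·0.743 = 0.27728; posterior = 0.850.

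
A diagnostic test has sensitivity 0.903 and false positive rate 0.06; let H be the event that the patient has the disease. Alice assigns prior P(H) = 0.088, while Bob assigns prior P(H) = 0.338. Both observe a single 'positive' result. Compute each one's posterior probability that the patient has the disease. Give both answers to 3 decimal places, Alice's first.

Alice: 0.592; Bob: 0.885

P('+'|H) = 0.903, P('+'|¬H) = 0.06.
Alice: numerator 0.903·0.088 = 0.079464; evidence = 0.079464+0.06·0.912 = 0.13418; posterior = 0.592.
Bob: numerator 0.903·0.338 = 0.30521; evidence = 0.30521+0.06·0.662 = 0.34493; posterior = 0.885.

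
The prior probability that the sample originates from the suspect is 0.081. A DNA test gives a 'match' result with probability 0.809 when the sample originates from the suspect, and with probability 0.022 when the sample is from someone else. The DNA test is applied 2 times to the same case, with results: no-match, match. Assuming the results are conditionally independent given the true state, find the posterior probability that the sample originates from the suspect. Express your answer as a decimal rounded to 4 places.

With H the event that the sample originates from the suspect, the joint likelihood of the observed sequence is P(data|H) = 0.191·0.809 = 0.15452 and P(data|¬H) = 0.978·0.022 = 0.021516.
Bayes: P(H|data) = 0.081·0.15452 / (0.081·0.15452 + 0.919·0.021516) = 0.012516/0.032289 = 0.3876.

Posterior P(H) ≈ 0.3876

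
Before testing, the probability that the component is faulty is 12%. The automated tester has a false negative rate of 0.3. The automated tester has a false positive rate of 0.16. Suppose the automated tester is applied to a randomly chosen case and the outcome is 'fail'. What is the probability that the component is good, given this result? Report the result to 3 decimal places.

Write H for 'the component is faulty'. Prior odds H:¬H = 0.12/0.88 = 0.13636. For the 'fail' outcome, the likelihood ratio is 0.7/0.16 = 4.3750.
Posterior odds = 0.13636 × 4.3750 = 0.59659, so P(H|E) = 0.59659/(1+0.59659) = 0.374. Then P(¬H|E) = 1 − 0.374 = 0.626.

P(¬H | E) ≈ 0.626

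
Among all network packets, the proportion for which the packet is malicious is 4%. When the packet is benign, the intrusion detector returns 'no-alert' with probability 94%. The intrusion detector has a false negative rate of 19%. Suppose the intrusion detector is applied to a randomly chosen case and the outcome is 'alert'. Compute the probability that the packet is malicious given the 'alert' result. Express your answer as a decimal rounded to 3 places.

Write H for 'the packet is malicious'. Prior odds H:¬H = 0.04/0.96 = 0.041667. For the 'alert' outcome, the likelihood ratio is 0.81/0.06 = 13.500.
Posterior odds = 0.041667 × 13.500 = 0.56250, so P(H|E) = 0.56250/(1+0.56250) = 0.360.

P(H | E) ≈ 0.360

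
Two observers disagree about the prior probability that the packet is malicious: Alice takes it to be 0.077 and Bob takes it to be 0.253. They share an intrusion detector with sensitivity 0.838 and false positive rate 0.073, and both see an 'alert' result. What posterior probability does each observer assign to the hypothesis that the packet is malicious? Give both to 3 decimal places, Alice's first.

The likelihood ratio for an 'alert' result is 0.838/0.073 = 11.479.
Alice: prior odds 0.077/0.923 = 0.083424; posterior odds 0.95766; posterior probability 0.489.
Bob: prior odds 0.253/0.747 = 0.33869; posterior odds 3.8880; posterior probability 0.795.

Alice: 0.489; Bob: 0.795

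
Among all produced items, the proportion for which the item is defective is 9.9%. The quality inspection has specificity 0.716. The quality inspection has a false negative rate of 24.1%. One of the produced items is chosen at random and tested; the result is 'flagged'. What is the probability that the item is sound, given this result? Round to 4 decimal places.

Let H be the event that the item is defective. P(H) = 0.099, so P(¬H) = 0.901. With E the 'flagged' result, P(E|H) = 0.759 and P(E|¬H) = 0.284.
P(E) = 0.759·0.099 + 0.284·0.901 = 0.075141 + 0.25588 = 0.33103.
By Bayes' theorem, P(H|E) = 0.075141 / 0.33103 = 0.2270. Hence P(¬H|E) = 1 − 0.2270 = 0.7730.

P(¬H | E) ≈ 0.7730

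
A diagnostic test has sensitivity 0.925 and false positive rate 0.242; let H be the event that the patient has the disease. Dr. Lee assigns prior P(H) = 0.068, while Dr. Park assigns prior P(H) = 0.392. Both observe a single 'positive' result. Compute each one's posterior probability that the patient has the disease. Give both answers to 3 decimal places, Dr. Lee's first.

Dr. Lee: 0.218; Dr. Park: 0.711

The likelihood ratio for a 'positive' result is 0.925/0.242 = 3.8223.
Dr. Lee: prior odds 0.068/0.932 = 0.072961; posterior odds 0.27888; posterior probability 0.218.
Dr. Park: prior odds 0.392/0.608 = 0.64474; posterior odds 2.4644; posterior probability 0.711.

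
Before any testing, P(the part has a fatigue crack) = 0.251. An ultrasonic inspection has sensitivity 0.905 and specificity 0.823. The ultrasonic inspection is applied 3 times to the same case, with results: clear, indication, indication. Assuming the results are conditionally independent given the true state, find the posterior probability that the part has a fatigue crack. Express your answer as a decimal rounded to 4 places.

Posterior P(H) ≈ 0.5028

Let H be the event that the part has a fatigue crack; start with P(H) = 0.251. P('indication'|H) = 0.905, P('indication'|¬H) = 0.177.
Update on result 1 ('clear'): P(H) ← 0.095·0.2510 / (0.095·0.2510 + 0.823·0.7490) = 0.023845/0.64027 = 0.0372.
Update on result 2 ('indication'): P(H) ← 0.905·0.0372 / (0.905·0.0372 + 0.177·0.9628) = 0.033704/0.20411 = 0.1651.
Update on result 3 ('indication'): P(H) ← 0.905·0.1651 / (0.905·0.1651 + 0.177·0.8349) = 0.14944/0.29721 = 0.5028.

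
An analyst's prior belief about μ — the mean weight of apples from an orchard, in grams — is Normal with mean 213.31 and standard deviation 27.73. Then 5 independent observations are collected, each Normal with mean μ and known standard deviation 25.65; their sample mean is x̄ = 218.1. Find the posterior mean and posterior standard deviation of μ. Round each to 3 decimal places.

Posterior mean ≈ 217.400; posterior SD ≈ 10.600

With known σ, the Normal prior is conjugate. Weight on the data is w = (n/σ²)/(n/σ² + 1/τ₀²) = 0.00759968/(0.00759968+0.00130047) = 0.85388.
Posterior mean = w·x̄ + (1−w)·μ₀ = 0.85388·218.1 + 0.14612·213.31 = 217.400. Posterior variance = 1/(0.00759968+0.00130047) = 112.358, so SD = 10.600.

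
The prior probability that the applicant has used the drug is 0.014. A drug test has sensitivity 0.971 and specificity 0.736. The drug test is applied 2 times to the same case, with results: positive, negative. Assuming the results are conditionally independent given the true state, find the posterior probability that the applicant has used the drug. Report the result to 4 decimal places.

Posterior P(H) ≈ 0.0021

Let H be the event that the applicant has used the drug; start with P(H) = 0.014. P('positive'|H) = 0.971, P('positive'|¬H) = 0.264.
Update on result 1 ('positive'): P(H) ← 0.971·0.0140 / (0.971·0.0140 + 0.264·0.9860) = 0.013594/0.27390 = 0.0496.
Update on result 2 ('negative'): P(H) ← 0.029·0.0496 / (0.029·0.0496 + 0.736·0.9504) = 0.0014393/0.70091 = 0.0021.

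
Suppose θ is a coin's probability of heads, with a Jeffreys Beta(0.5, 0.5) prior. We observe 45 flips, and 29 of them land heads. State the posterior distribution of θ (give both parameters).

Posterior: Beta(29.5, 16.5)

The binomial likelihood is conjugate to the Beta prior: with 29 successes and 16 failures, the posterior is Beta(0.5+29, 0.5+16) = Beta(29.5, 16.5).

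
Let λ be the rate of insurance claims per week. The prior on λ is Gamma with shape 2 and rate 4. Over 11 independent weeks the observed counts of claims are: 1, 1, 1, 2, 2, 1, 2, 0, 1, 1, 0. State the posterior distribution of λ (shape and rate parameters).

The Poisson likelihood adds the total count to the shape and the number of exposure periods to the rate. Here ∑xᵢ = 12 and n = 11, so shape 2→14 and rate 4→15.

Posterior: Gamma(shape=14, rate=15)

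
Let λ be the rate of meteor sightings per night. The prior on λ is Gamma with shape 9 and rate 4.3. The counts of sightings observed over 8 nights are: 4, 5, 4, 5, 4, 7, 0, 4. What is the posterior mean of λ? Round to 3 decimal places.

The Poisson likelihood adds the total count to the shape and the number of exposure periods to the rate. Here ∑xᵢ = 33 and n = 8, so shape 9→42 and rate 4.3→12.3.
Posterior mean = shape/rate = 42/12.3 = 3.415.

Posterior mean ≈ 3.415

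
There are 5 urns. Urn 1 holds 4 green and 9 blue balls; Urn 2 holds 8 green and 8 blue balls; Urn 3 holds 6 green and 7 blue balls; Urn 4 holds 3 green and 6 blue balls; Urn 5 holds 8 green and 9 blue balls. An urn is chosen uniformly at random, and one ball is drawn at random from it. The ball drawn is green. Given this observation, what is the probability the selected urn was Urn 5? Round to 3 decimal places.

Posterior probability ≈ 0.227

P(green|Urn 1) = 0.3077; P(green|Urn 2) = 0.5; P(green|Urn 3) = 0.4615; P(green|Urn 4) = 0.3333; P(green|Urn 5) = 0.4706.
Prior × likelihood for each source: 0.2·0.3077=0.06154, 0.2·0.5=0.1000, 0.2·0.4615=0.09231, 0.2·0.3333=0.06667, 0.2·0.4706=0.09412. Summing gives P(green) = 0.41463.
P(Urn 5 | green) = 0.09412 / 0.41463 = 0.227.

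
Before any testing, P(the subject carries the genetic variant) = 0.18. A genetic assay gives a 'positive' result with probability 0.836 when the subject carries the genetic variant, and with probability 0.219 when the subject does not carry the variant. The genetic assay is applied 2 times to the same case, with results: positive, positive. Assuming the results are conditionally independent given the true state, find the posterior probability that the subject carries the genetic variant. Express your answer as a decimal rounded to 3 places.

Posterior P(H) ≈ 0.762

With H the event that the subject carries the genetic variant, the joint likelihood of the observed sequence is P(data|H) = 0.836·0.836 = 0.69890 and P(data|¬H) = 0.219·0.219 = 0.047961.
Bayes: P(H|data) = 0.18·0.69890 / (0.18·0.69890 + 0.82·0.047961) = 0.12580/0.16513 = 0.7618.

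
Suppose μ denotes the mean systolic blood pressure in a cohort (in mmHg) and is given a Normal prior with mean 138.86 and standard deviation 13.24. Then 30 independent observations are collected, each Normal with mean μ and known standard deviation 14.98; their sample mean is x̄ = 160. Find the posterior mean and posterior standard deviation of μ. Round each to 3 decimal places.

Posterior mean ≈ 159.135; posterior SD ≈ 2.678

With known σ, the Normal prior is conjugate. Weight on the data is w = (n/σ²)/(n/σ² + 1/τ₀²) = 0.133690/(0.133690+0.00570458) = 0.95908.
Posterior mean = w·x̄ + (1−w)·μ₀ = 0.95908·160 + 0.040924·138.86 = 159.135. Posterior variance = 1/(0.133690+0.00570458) = 7.17390, so SD = 2.678.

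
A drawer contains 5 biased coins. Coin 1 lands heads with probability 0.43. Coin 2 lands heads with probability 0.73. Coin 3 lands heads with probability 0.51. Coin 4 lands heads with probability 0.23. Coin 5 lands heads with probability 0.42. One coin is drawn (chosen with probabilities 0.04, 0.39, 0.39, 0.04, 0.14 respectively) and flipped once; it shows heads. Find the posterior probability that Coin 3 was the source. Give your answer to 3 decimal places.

Posterior probability ≈ 0.350

P(heads|C1) = 0.43; P(heads|C2) = 0.73; P(heads|C3) = 0.51; P(heads|C4) = 0.23; P(heads|C5) = 0.42.
Prior × likelihood for each source: 0.04·0.43=0.01720, 0.39·0.73=0.2847, 0.39·0.51=0.1989, 0.04·0.23=0.009200, 0.14·0.42=0.05880. Summing gives P(heads) = 0.56880.
P(Coin 3 | heads) = 0.1989 / 0.56880 = 0.350.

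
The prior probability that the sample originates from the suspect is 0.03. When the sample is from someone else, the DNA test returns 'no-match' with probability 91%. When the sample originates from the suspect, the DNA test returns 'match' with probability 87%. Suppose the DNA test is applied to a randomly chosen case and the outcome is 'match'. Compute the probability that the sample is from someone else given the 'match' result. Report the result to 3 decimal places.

Write H for 'the sample originates from the suspect'. Prior odds H:¬H = 0.03/0.97 = 0.030928. For the 'match' outcome, the likelihood ratio is 0.87/0.09 = 9.6667.
Posterior odds = 0.030928 × 9.6667 = 0.29897, so P(H|E) = 0.29897/(1+0.29897) = 0.230. Then P(¬H|E) = 1 − 0.230 = 0.770.

P(¬H | E) ≈ 0.770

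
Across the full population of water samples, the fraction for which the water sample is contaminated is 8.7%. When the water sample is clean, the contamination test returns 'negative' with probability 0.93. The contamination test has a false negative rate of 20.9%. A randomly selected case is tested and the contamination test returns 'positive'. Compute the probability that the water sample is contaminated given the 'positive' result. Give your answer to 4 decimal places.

P(H | E) ≈ 0.5185

Write H for 'the water sample is contaminated'. Prior odds H:¬H = 0.087/0.913 = 0.095290. For the 'positive' outcome, the likelihood ratio is 0.791/0.07 = 11.300.
Posterior odds = 0.095290 × 11.300 = 1.0768, so P(H|E) = 1.0768/(1+1.0768) = 0.5185.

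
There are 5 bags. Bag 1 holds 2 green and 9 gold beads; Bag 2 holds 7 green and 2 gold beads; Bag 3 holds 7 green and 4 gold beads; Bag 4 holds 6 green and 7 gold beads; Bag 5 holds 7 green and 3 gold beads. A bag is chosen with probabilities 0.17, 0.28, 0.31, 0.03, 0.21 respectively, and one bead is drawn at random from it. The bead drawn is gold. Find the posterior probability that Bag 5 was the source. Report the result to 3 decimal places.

Posterior probability ≈ 0.160

P(gold|Bag 1) = 0.8182; P(gold|Bag 2) = 0.2222; P(gold|Bag 3) = 0.3636; P(gold|Bag 4) = 0.5385; P(gold|Bag 5) = 0.3.
Prior × likelihood for each source: 0.17·0.8182=0.1391, 0.28·0.2222=0.06222, 0.31·0.3636=0.1127, 0.03·0.5385=0.01615, 0.21·0.3=0.06300. Summing gives P(gold) = 0.39319.
P(Bag 5 | gold) = 0.06300 / 0.39319 = 0.160.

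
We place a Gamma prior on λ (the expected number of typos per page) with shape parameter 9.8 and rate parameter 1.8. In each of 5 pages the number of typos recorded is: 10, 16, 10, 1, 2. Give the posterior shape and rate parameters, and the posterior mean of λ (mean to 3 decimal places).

Posterior: Gamma(shape=48.8, rate=6.8); mean ≈ 7.176

The Poisson likelihood adds the total count to the shape and the number of exposure periods to the rate. Here ∑xᵢ = 39 and n = 5, so shape 9.8→48.8 and rate 1.8→6.8.
Posterior mean = shape/rate = 48.8/6.8 = 7.176.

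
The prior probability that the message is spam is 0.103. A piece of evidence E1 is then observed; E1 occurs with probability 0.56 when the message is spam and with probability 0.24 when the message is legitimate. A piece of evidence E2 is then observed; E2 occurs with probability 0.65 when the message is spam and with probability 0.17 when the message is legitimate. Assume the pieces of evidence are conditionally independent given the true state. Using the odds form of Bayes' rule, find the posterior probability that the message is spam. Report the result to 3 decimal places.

Posterior probability ≈ 0.506

Prior odds = 0.103/(1−0.103) = 0.11483. In log-odds, ln(0.11483) = -2.1643.
Add log likelihood ratios: ln(2.3333) + ln(3.8235) = 2.1885.
Posterior log-odds = 0.024145, so posterior odds = exp(0.024145) = 1.0244. Converting, P(H|E) = 1.0244/2.0244 = 0.506.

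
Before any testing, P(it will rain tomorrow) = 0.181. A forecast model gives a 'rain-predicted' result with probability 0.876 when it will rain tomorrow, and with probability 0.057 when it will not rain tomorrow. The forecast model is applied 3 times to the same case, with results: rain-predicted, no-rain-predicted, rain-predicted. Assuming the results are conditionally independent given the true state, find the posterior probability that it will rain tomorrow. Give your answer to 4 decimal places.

Posterior P(H) ≈ 0.8728

With H the event that it will rain tomorrow, the joint likelihood of the observed sequence is P(data|H) = 0.876·0.124·0.876 = 0.095155 and P(data|¬H) = 0.057·0.943·0.057 = 0.0030638.
Bayes: P(H|data) = 0.181·0.095155 / (0.181·0.095155 + 0.819·0.0030638) = 0.017223/0.019732 = 0.8728.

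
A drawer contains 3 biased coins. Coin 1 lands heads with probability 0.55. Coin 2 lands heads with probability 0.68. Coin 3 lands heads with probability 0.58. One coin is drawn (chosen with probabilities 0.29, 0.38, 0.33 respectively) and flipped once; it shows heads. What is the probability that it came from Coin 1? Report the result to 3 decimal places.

P(heads|C1) = 0.55; P(heads|C2) = 0.68; P(heads|C3) = 0.58.
Prior × likelihood for each source: 0.29·0.55=0.1595, 0.38·0.68=0.2584, 0.33·0.58=0.1914. Summing gives P(heads) = 0.60930.
P(Coin 1 | heads) = 0.1595 / 0.60930 = 0.262.

Posterior probability ≈ 0.262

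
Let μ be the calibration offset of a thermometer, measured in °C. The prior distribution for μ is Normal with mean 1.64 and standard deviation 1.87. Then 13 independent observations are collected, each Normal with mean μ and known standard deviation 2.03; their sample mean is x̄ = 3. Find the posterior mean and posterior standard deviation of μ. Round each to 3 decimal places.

Prior precision 1/τ₀² = 1/1.87² = 0.285968; data precision n/σ² = 13/2.03² = 3.15465.
Posterior precision = 0.285968 + 3.15465 = 3.44062, giving posterior SD = 1/√3.44062 = 0.539.
Posterior mean = (0.285968·1.64 + 3.15465·3) / 3.44062 = 2.887.

Posterior mean ≈ 2.887; posterior SD ≈ 0.539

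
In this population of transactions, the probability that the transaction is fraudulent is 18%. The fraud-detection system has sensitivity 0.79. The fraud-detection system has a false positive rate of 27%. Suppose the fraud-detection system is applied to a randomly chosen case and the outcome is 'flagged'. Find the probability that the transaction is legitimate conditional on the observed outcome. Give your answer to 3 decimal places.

P(¬H | E) ≈ 0.609

Write H for 'the transaction is fraudulent'. Prior odds H:¬H = 0.18/0.82 = 0.21951. For the 'flagged' outcome, the likelihood ratio is 0.79/0.27 = 2.9259.
Posterior odds = 0.21951 × 2.9259 = 0.64228, so P(H|E) = 0.64228/(1+0.64228) = 0.391. Then P(¬H|E) = 1 − 0.391 = 0.609.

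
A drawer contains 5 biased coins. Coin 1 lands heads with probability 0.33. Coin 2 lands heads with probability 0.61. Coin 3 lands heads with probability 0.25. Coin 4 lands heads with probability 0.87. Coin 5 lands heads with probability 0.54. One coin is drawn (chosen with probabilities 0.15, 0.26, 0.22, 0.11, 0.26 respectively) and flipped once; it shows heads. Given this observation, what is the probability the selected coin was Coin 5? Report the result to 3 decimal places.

Posterior probability ≈ 0.281

Tabulate prior·likelihood by source: [1] prior 0.15, lik 0.33, product 0.04950; [2] prior 0.26, lik 0.61, product 0.1586; [3] prior 0.22, lik 0.25, product 0.05500; [4] prior 0.11, lik 0.87, product 0.09570; [5] prior 0.26, lik 0.54, product 0.1404.
Normalizing constant = 0.49920; the posterior for Coin 5 is its product over the sum, 0.1404/0.49920 = 0.281.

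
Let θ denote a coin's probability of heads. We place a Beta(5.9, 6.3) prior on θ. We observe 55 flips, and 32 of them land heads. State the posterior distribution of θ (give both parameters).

Posterior: Beta(37.9, 29.3)

The binomial likelihood is conjugate to the Beta prior: with 32 successes and 23 failures, the posterior is Beta(5.9+32, 6.3+23) = Beta(37.9, 29.3).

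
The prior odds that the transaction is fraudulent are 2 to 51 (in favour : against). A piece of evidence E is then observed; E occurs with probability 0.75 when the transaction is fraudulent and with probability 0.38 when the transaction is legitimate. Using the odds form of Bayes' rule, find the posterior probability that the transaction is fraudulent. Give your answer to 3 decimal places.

Prior odds = 2/51 = 0.039216. In log-odds, ln(0.039216) = -3.2387.
Add log likelihood ratio: ln(1.9737) = 0.67990.
Posterior log-odds = -2.5588, so posterior odds = exp(-2.5588) = 0.077399. Converting, P(H|E) = 0.077399/1.0774 = 0.072.

Posterior probability ≈ 0.072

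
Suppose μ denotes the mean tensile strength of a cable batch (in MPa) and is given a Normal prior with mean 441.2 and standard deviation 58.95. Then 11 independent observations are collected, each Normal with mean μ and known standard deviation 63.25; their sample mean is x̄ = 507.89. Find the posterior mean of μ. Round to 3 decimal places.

Prior precision 1/τ₀² = 1/58.95² = 0.00028776; data precision n/σ² = 11/63.25² = 0.00274961.
Posterior precision = 0.00028776 + 0.00274961 = 0.00303737.
Posterior mean = (0.00028776·441.2 + 0.00274961·507.89) / 0.00303737 = 501.572.

Posterior mean ≈ 501.572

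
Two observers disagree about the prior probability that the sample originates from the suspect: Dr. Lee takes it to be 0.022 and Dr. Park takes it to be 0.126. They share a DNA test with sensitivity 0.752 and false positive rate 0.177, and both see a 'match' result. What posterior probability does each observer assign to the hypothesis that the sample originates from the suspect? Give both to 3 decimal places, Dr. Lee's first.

P('+'|H) = 0.752, P('+'|¬H) = 0.177.
Dr. Lee: numerator 0.752·0.022 = 0.016544; evidence = 0.016544+0.177·0.978 = 0.18965; posterior = 0.087.
Dr. Park: numerator 0.752·0.126 = 0.094752; evidence = 0.094752+0.177·0.874 = 0.24945; posterior = 0.380.

Dr. Lee: 0.087; Dr. Park: 0.380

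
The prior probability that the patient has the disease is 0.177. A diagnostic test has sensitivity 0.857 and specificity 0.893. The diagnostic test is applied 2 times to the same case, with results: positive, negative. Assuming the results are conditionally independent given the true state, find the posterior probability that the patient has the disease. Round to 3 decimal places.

With H the event that the patient has the disease, the joint likelihood of the observed sequence is P(data|H) = 0.857·0.143 = 0.12255 and P(data|¬H) = 0.107·0.893 = 0.095551.
Bayes: P(H|data) = 0.177·0.12255 / (0.177·0.12255 + 0.823·0.095551) = 0.021692/0.10033 = 0.2162.

Posterior P(H) ≈ 0.216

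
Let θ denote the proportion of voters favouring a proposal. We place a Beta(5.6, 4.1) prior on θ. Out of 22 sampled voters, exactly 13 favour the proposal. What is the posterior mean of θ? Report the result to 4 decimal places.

Posterior mean ≈ 0.5868

Observing 13 successes and 9 failures updates Beta(5.6, 4.1) by adding the success and failure counts to the two shape parameters: α = 5.6+13 = 18.6, β = 4.1+9 = 13.1.
Posterior mean = α/(α+β) = 18.6/31.7 = 0.5868.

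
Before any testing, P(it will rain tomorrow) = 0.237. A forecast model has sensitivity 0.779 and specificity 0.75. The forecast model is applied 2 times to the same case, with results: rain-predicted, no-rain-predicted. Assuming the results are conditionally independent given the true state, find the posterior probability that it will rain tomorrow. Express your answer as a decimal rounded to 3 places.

Posterior P(H) ≈ 0.222

With H the event that it will rain tomorrow, the joint likelihood of the observed sequence is P(data|H) = 0.779·0.221 = 0.17216 and P(data|¬H) = 0.25·0.75 = 0.18750.
Bayes: P(H|data) = 0.237·0.17216 / (0.237·0.17216 + 0.763·0.18750) = 0.040802/0.18386 = 0.2219.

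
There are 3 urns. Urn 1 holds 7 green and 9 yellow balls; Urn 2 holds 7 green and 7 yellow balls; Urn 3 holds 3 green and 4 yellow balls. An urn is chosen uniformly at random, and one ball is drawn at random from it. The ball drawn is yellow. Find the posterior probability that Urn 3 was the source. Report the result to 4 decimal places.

Posterior probability ≈ 0.3497

P(yellow|Urn 1) = 0.5625; P(yellow|Urn 2) = 0.5; P(yellow|Urn 3) = 0.5714.
Prior × likelihood for each source: 0.333333·0.5625=0.1875, 0.333333·0.5=0.1667, 0.333333·0.5714=0.1905. Summing gives P(yellow) = 0.54464.
P(Urn 3 | yellow) = 0.1905 / 0.54464 = 0.3497.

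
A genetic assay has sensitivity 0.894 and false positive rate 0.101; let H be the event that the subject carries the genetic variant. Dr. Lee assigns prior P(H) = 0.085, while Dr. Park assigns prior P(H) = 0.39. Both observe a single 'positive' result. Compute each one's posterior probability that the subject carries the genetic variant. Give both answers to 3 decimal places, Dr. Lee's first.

The likelihood ratio for a 'positive' result is 0.894/0.101 = 8.8515.
Dr. Lee: prior odds 0.085/0.915 = 0.092896; posterior odds 0.82227; posterior probability 0.451.
Dr. Park: prior odds 0.39/0.61 = 0.63934; posterior odds 5.6591; posterior probability 0.850.

Dr. Lee: 0.451; Dr. Park: 0.850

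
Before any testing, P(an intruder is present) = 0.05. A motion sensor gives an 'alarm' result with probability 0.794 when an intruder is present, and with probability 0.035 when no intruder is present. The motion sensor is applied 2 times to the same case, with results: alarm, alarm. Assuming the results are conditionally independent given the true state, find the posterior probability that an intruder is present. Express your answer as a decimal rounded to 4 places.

Posterior P(H) ≈ 0.9644

With H the event that an intruder is present, the joint likelihood of the observed sequence is P(data|H) = 0.794·0.794 = 0.63044 and P(data|¬H) = 0.035·0.035 = 0.0012250.
Bayes: P(H|data) = 0.05·0.63044 / (0.05·0.63044 + 0.95·0.0012250) = 0.031522/0.032686 = 0.9644.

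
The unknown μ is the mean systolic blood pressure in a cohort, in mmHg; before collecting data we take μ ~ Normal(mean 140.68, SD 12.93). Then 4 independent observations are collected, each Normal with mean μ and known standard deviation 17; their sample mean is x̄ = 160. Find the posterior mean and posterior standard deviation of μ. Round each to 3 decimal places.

With known σ, the Normal prior is conjugate. Weight on the data is w = (n/σ²)/(n/σ² + 1/τ₀²) = 0.0138408/(0.0138408+0.00598140) = 0.69825.
Posterior mean = w·x̄ + (1−w)·μ₀ = 0.69825·160 + 0.30175·140.68 = 154.170. Posterior variance = 1/(0.0138408+0.00598140) = 50.4484, so SD = 7.103.

Posterior mean ≈ 154.170; posterior SD ≈ 7.103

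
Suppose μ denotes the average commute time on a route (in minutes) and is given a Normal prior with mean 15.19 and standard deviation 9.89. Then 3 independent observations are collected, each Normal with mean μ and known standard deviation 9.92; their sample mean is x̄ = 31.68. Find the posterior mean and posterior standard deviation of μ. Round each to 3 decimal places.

Prior precision 1/τ₀² = 1/9.89² = 0.0102237; data precision n/σ² = 3/9.92² = 0.0304858.
Posterior precision = 0.0102237 + 0.0304858 = 0.0407095, giving posterior SD = 1/√0.0407095 = 4.956.
Posterior mean = (0.0102237·15.19 + 0.0304858·31.68) / 0.0407095 = 27.539.

Posterior mean ≈ 27.539; posterior SD ≈ 4.956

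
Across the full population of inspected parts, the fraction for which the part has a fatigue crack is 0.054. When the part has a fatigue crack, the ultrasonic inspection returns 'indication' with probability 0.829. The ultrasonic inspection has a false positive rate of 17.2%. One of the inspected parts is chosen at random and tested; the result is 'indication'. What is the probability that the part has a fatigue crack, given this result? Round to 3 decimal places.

Let H be the event that the part has a fatigue crack. P(H) = 0.054, so P(¬H) = 0.946. With E the 'indication' result, P(E|H) = 0.829 and P(E|¬H) = 0.172.
P(E) = 0.829·0.054 + 0.172·0.946 = 0.044766 + 0.16271 = 0.20748.
By Bayes' theorem, P(H|E) = 0.044766 / 0.20748 = 0.216.

P(H | E) ≈ 0.216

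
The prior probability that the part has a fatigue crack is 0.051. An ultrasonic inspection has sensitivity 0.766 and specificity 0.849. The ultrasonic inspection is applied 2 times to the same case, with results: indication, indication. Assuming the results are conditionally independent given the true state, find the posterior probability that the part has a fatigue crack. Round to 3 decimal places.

With H the event that the part has a fatigue crack, the joint likelihood of the observed sequence is P(data|H) = 0.766·0.766 = 0.58676 and P(data|¬H) = 0.151·0.151 = 0.022801.
Bayes: P(H|data) = 0.051·0.58676 / (0.051·0.58676 + 0.949·0.022801) = 0.029925/0.051563 = 0.5804.

Posterior P(H) ≈ 0.580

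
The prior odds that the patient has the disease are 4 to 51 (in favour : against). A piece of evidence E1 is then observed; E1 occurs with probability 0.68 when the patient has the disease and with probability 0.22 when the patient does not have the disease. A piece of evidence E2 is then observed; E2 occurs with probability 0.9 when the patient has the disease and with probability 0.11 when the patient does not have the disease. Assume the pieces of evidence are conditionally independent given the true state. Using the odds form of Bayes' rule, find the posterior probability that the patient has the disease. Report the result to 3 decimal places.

Prior odds = 4/51 = 0.078431. In log-odds, ln(0.078431) = -2.5455.
Add log likelihood ratios: ln(3.0909) + ln(8.1818) = 3.2304.
Posterior log-odds = 0.68485, so posterior odds = exp(0.68485) = 1.9835. Converting, P(H|E) = 1.9835/2.9835 = 0.665.

Posterior probability ≈ 0.665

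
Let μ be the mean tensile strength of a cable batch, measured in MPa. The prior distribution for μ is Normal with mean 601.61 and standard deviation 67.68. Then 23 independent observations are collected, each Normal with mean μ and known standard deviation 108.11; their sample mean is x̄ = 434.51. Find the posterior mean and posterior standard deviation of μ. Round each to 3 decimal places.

Prior precision 1/τ₀² = 1/67.68² = 0.00021831; data precision n/σ² = 23/108.11² = 0.00196787.
Posterior precision = 0.00021831 + 0.00196787 = 0.00218618, giving posterior SD = 1/√0.00218618 = 21.387.
Posterior mean = (0.00021831·601.61 + 0.00196787·434.51) / 0.00218618 = 451.197.

Posterior mean ≈ 451.197; posterior SD ≈ 21.387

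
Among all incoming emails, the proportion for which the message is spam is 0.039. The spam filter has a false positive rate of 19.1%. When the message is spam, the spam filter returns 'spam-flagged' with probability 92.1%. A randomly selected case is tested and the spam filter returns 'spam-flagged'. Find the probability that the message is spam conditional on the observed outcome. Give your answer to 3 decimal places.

P(H | E) ≈ 0.164

Write H for 'the message is spam'. Prior odds H:¬H = 0.039/0.961 = 0.040583. For the 'spam-flagged' outcome, the likelihood ratio is 0.921/0.191 = 4.8220.
Posterior odds = 0.040583 × 4.8220 = 0.19569, so P(H|E) = 0.19569/(1+0.19569) = 0.164.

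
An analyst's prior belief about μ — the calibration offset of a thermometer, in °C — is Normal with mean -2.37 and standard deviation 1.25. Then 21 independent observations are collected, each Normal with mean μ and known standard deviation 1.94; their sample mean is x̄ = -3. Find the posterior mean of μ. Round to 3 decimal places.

Prior precision 1/τ₀² = 1/1.25² = 0.640000; data precision n/σ² = 21/1.94² = 5.57976.
Posterior precision = 0.640000 + 5.57976 = 6.21976.
Posterior mean = (0.640000·-2.37 + 5.57976·-3) / 6.21976 = -2.935.

Posterior mean ≈ -2.935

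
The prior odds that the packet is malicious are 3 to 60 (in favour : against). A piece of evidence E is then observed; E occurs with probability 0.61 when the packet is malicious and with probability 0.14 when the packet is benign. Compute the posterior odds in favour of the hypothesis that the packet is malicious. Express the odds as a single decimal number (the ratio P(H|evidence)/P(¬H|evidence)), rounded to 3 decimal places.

Posterior odds ≈ 0.218

Prior odds = 3/60 = 0.050000. In log-odds, ln(0.050000) = -2.9957.
Add log likelihood ratio: ln(4.3571) = 1.4718.
Posterior log-odds = -1.5239, so posterior odds = exp(-1.5239) = 0.21786.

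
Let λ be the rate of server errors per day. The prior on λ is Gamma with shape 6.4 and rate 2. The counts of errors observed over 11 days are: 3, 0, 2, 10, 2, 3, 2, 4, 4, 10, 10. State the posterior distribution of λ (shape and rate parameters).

Posterior: Gamma(shape=56.4, rate=13)

Total count ∑xᵢ = 50 over n = 11 days.
Gamma is conjugate to the Poisson likelihood: posterior is Gamma(shape = 6.4+50 = 56.4, rate = 2+11 = 13).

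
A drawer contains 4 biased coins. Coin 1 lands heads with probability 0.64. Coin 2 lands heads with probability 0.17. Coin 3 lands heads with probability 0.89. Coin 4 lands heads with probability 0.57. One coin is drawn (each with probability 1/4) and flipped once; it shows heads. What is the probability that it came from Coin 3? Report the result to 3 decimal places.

Posterior probability ≈ 0.392

Tabulate prior·likelihood by source: [1] prior 0.25, lik 0.64, product 0.1600; [2] prior 0.25, lik 0.17, product 0.04250; [3] prior 0.25, lik 0.89, product 0.2225; [4] prior 0.25, lik 0.57, product 0.1425.
Normalizing constant = 0.56750; the posterior for Coin 3 is its product over the sum, 0.2225/0.56750 = 0.392.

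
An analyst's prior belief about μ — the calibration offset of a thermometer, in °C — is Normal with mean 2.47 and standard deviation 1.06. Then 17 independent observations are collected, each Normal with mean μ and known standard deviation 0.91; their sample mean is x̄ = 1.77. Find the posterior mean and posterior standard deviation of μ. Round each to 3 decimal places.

Prior precision 1/τ₀² = 1/1.06² = 0.889996; data precision n/σ² = 17/0.91² = 20.5289.
Posterior precision = 0.889996 + 20.5289 = 21.4189, giving posterior SD = 1/√21.4189 = 0.216.
Posterior mean = (0.889996·2.47 + 20.5289·1.77) / 21.4189 = 1.799.

Posterior mean ≈ 1.799; posterior SD ≈ 0.216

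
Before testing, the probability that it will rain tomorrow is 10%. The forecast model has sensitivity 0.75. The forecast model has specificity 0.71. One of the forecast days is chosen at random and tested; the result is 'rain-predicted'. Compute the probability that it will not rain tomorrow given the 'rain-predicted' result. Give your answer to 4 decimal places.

P(¬H | E) ≈ 0.7768

Write H for 'it will rain tomorrow'. Prior odds H:¬H = 0.1/0.9 = 0.11111. For the 'rain-predicted' outcome, the likelihood ratio is 0.75/0.29 = 2.5862.
Posterior odds = 0.11111 × 2.5862 = 0.28736, so P(H|E) = 0.28736/(1+0.28736) = 0.2232. Then P(¬H|E) = 1 − 0.2232 = 0.7768.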